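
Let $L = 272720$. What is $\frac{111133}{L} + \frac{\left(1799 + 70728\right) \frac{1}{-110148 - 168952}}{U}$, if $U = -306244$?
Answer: $\frac{59367858706979}{145688217831800} \approx 0.4075$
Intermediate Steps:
$\frac{111133}{L} + \frac{\left(1799 + 70728\right) \frac{1}{-110148 - 168952}}{U} = \frac{111133}{272720} + \frac{\left(1799 + 70728\right) \frac{1}{-110148 - 168952}}{-306244} = 111133 \cdot \frac{1}{272720} + \frac{72527}{-279100} \left(- \frac{1}{306244}\right) = \frac{111133}{272720} + 72527 \left(- \frac{1}{279100}\right) \left(- \frac{1}{306244}\right) = \frac{111133}{272720} - - \frac{72527}{85472700400} = \frac{111133}{272720} + \frac{72527}{85472700400} = \frac{59367858706979}{145688217831800}$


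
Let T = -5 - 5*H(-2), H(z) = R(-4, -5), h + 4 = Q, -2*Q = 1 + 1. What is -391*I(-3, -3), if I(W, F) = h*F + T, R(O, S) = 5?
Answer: 5865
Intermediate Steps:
Q = -1 (Q = -(1 + 1)/2 = -½*2 = -1)
h = -5 (h = -4 - 1 = -5)
H(z) = 5
T = -30 (T = -5 - 5*5 = -5 - 25 = -30)
I(W, F) = -30 - 5*F (I(W, F) = -5*F - 30 = -30 - 5*F)
-391*I(-3, -3) = -391*(-30 - 5*(-3)) = -391*(-30 + 15) = -391*(-15) = 5865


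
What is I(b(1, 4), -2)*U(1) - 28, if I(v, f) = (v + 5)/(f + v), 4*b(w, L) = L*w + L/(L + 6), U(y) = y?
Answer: -313/9 ≈ -34.778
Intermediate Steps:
b(w, L) = L*w/4 + L/(4*(6 + L)) (b(w, L) = (L*w + L/(L + 6))/4 = (L*w + L/(6 + L))/4 = L*w/4 + L/(4*(6 + L)))
I(v, f) = (5 + v)/(f + v)
I(b(1, 4), -2)*U(1) - 28 = ((5 + (1/4)*4*(1 + 6*1 + 4*1)/(6 + 4))/(-2 + (1/4)*4*(1 + 6*1 + 4*1)/(6 + 4)))*1 - 28 = ((5 + (1/4)*4*(1 + 6 + 4)/10)/(-2 + (1/4)*4*(1 + 6 + 4)/10))*1 - 28 = ((5 + (1/4)*4*(1/10)*11)/(-2 + (1/4)*4*(1/10)*11))*1 - 28 = ((5 + 11/10)/(-2 + 11/10))*1 - 28 = ((61/10)/(-9/10))*1 - 28 = -10/9*61/10*1 - 28 = -61/9*1 - 28 = -61/9 - 28 = -313/9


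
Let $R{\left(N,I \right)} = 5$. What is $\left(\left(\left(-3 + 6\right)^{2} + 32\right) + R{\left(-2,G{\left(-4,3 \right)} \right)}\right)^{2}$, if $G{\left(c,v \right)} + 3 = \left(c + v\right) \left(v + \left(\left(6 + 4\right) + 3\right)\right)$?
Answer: $2116$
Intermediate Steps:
$G{\left(c,v \right)} = -3 + \left(13 + v\right) \left(c + v\right)$ ($G{\left(c,v \right)} = -3 + \left(c + v\right) \left(v + \left(\left(6 + 4\right) + 3\right)\right) = -3 + \left(c + v\right) \left(v + \left(10 + 3\right)\right) = -3 + \left(c + v\right) \left(v + 13\right) = -3 + \left(c + v\right) \left(13 + v\right) = -3 + \left(13 + v\right) \left(c + v\right)$)
$\left(\left(\left(-3 + 6\right)^{2} + 32\right) + R{\left(-2,G{\left(-4,3 \right)} \right)}\right)^{2} = \left(\left(\left(-3 + 6\right)^{2} + 32\right) + 5\right)^{2} = \left(\left(3^{2} + 32\right) + 5\right)^{2} = \left(\left(9 + 32\right) + 5\right)^{2} = \left(41 + 5\right)^{2} = 46^{2} = 2116$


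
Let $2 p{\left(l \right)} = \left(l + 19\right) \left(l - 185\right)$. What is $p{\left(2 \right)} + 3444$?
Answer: $\frac{3045}{2} \approx 1522.5$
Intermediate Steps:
$p{\left(l \right)} = \frac{\left(-185 + l\right) \left(19 + l\right)}{2}$ ($p{\left(l \right)} = \frac{\left(l + 19\right) \left(l - 185\right)}{2} = \frac{\left(19 + l\right) \left(-185 + l\right)}{2} = \frac{\left(-185 + l\right) \left(19 + l\right)}{2}$)
$p{\left(2 \right)} + 3444 = \left(- \frac{3515}{2} + \frac{2^{2}}{2} - 166\right) + 3444 = \left(- \frac{3515}{2} + \frac{1}{2} \cdot 4 - 166\right) + 3444 = \left(- \frac{3515}{2} + 2 - 166\right) + 3444 = - \frac{3843}{2} + 3444 = \frac{3045}{2}$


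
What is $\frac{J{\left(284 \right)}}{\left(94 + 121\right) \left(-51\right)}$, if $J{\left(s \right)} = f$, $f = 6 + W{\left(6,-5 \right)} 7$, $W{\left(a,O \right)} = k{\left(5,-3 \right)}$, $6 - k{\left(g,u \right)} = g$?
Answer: $- \frac{13}{10965} \approx -0.0011856$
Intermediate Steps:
$k{\left(g,u \right)} = 6 - g$
$W{\left(a,O \right)} = 1$ ($W{\left(a,O \right)} = 6 - 5 = 1$)
$f = 13$ ($f = 6 + 1 \cdot 7 = 6 + 7 = 13$)
$J{\left(s \right)} = 13$
$\frac{J{\left(284 \right)}}{\left(94 + 121\right) \left(-51\right)} = \frac{13}{\left(94 + 121\right) \left(-51\right)} = \frac{13}{215 \left(-51\right)} = \frac{13}{-10965} = 13 \left(- \frac{1}{10965}\right) = - \frac{13}{10965}$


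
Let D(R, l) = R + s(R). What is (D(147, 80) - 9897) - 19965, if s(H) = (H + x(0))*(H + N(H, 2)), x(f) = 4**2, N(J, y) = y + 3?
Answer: -4939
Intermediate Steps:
N(J, y) = 3 + y
x(f) = 16
s(H) = (5 + H)*(16 + H) (s(H) = (H + 16)*(H + (3 + 2)) = (16 + H)*(H + 5) = (16 + H)*(5 + H) = (5 + H)*(16 + H))
D(R, l) = 80 + R**2 + 22*R (D(R, l) = R + (80 + R**2 + 21*R) = 80 + R**2 + 22*R)
(D(147, 80) - 9897) - 19965 = ((80 + 147**2 + 22*147) - 9897) - 19965 = ((80 + 21609 + 3234) - 9897) - 19965 = (24923 - 9897) - 19965 = 15026 - 19965 = -4939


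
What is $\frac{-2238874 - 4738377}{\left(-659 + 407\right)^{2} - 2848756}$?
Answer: $\frac{6977251}{2785252} \approx 2.5051$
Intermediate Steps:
$\frac{-2238874 - 4738377}{\left(-659 + 407\right)^{2} - 2848756} = - \frac{6977251}{\left(-252\right)^{2} - 2848756} = - \frac{6977251}{63504 - 2848756} = - \frac{6977251}{-2785252} = \left(-6977251\right) \left(- \frac{1}{2785252}\right) = \frac{6977251}{2785252}$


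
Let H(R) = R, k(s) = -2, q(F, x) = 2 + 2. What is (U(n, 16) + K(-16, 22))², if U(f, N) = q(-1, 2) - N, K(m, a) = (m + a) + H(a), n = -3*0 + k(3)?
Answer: 256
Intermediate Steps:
q(F, x) = 4
n = -2 (n = -3*0 - 2 = 0 - 2 = -2)
K(m, a) = m + 2*a (K(m, a) = (m + a) + a = (a + m) + a = m + 2*a)
U(f, N) = 4 - N
(U(n, 16) + K(-16, 22))² = ((4 - 1*16) + (-16 + 2*22))² = ((4 - 16) + (-16 + 44))² = (-12 + 28)² = 16² = 256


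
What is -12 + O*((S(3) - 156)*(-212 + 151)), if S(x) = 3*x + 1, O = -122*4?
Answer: -4346140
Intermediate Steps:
O = -488
S(x) = 1 + 3*x
-12 + O*((S(3) - 156)*(-212 + 151)) = -12 - 488*((1 + 3*3) - 156)*(-212 + 151) = -12 - 488*((1 + 9) - 156)*(-61) = -12 - 488*(10 - 156)*(-61) = -12 - (-71248)*(-61) = -12 - 488*8906 = -12 - 4346128 = -4346140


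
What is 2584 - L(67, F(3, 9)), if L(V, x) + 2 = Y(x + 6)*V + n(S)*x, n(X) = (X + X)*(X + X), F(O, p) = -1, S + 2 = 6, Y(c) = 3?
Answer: 2449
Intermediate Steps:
S = 4 (S = -2 + 6 = 4)
n(X) = 4*X² (n(X) = (2*X)*(2*X) = 4*X²)
L(V, x) = -2 + 3*V + 64*x (L(V, x) = -2 + (3*V + (4*4²)*x) = -2 + (3*V + (4*16)*x) = -2 + (3*V + 64*x) = -2 + 3*V + 64*x)
2584 - L(67, F(3, 9)) = 2584 - (-2 + 3*67 + 64*(-1)) = 2584 - (-2 + 201 - 64) = 2584 - 1*135 = 2584 - 135 = 2449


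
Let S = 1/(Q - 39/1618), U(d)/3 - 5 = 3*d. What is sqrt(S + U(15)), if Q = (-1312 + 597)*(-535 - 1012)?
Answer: 2*sqrt(120110506112423873267)/1789677851 ≈ 12.247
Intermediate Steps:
Q = 1106105 (Q = -715*(-1547) = 1106105)
U(d) = 15 + 9*d (U(d) = 15 + 3*(3*d) = 15 + 9*d)
S = 1618/1789677851 (S = 1/(1106105 - 39/1618) = 1/(1789677851/1618) = 1618/1789677851 ≈ 9.0407e-7)
sqrt(S + U(15)) = sqrt(1618/1789677851 + (15 + 9*15)) = sqrt(1618/1789677851 + (15 + 135)) = sqrt(1618/1789677851 + 150) = sqrt(268451679268/1789677851) = 2*sqrt(120110506112423873267)/1789677851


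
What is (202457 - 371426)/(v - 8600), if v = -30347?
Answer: 168969/38947 ≈ 4.3384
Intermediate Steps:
(202457 - 371426)/(v - 8600) = (202457 - 371426)/(-30347 - 8600) = -168969/(-38947) = -168969*(-1/38947) = 168969/38947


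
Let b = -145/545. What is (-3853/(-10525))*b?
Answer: -111737/1147225 ≈ -0.097398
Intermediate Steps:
b = -29/109 (b = -145*1/545 = -29/109 ≈ -0.26606)
(-3853/(-10525))*b = -3853/(-10525)*(-29/109) = -3853*(-1/10525)*(-29/109) = (3853/10525)*(-29/109) = -111737/1147225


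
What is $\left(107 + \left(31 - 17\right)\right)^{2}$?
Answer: $14641$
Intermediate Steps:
$\left(107 + \left(31 - 17\right)\right)^{2} = \left(107 + 14\right)^{2} = 121^{2} = 14641$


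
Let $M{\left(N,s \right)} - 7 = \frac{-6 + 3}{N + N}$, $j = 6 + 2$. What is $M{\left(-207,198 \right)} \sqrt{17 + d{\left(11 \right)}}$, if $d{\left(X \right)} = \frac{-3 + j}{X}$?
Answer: $\frac{3868 \sqrt{33}}{759} \approx 29.275$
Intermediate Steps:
$j = 8$
$d{\left(X \right)} = \frac{5}{X}$ ($d{\left(X \right)} = \frac{-3 + 8}{X} = \frac{5}{X}$)
$M{\left(N,s \right)} = 7 - \frac{3}{2 N}$ ($M{\left(N,s \right)} = 7 + \frac{-6 + 3}{N + N} = 7 - \frac{3}{2 N}$)
$M{\left(-207,198 \right)} \sqrt{17 + d{\left(11 \right)}} = \left(7 - \frac{3}{2 \left(-207\right)}\right) \sqrt{17 + \frac{5}{11}} = \left(7 - - \frac{1}{138}\right) \sqrt{17 + 5 \cdot \frac{1}{11}} = \left(7 + \frac{1}{138}\right) \sqrt{17 + \frac{5}{11}} = \frac{967 \sqrt{\frac{192}{11}}}{138} = \frac{967 \frac{8 \sqrt{33}}{11}}{138} = \frac{3868 \sqrt{33}}{759}$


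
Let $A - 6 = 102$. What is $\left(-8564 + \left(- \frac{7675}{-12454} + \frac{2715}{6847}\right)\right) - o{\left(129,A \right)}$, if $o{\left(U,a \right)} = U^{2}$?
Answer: $- \frac{2149207956955}{85272538} \approx -25204.0$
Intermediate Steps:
$A = 108$ ($A = 6 + 102 = 108$)
$\left(-8564 + \left(- \frac{7675}{-12454} + \frac{2715}{6847}\right)\right) - o{\left(129,A \right)} = \left(-8564 + \left(- \frac{7675}{-12454} + \frac{2715}{6847}\right)\right) - 129^{2} = \left(-8564 + \left(\left(-7675\right) \left(- \frac{1}{12454}\right) + 2715 \cdot \frac{1}{6847}\right)\right) - 16641 = \left(-8564 + \left(\frac{7675}{12454} + \frac{2715}{6847}\right)\right) - 16641 = \left(-8564 + \frac{86363335}{85272538}\right) - 16641 = - \frac{730187652097}{85272538} - 16641 = - \frac{2149207956955}{85272538}$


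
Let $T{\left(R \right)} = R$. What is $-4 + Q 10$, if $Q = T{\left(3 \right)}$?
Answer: $26$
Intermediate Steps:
$Q = 3$
$-4 + Q 10 = -4 + 3 \cdot 10 = -4 + 30 = 26$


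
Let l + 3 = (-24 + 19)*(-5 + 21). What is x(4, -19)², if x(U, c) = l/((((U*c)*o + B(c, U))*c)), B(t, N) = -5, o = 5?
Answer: 6889/53509225 ≈ 0.00012874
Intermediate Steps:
l = -83 (l = -3 + (-24 + 19)*(-5 + 21) = -3 - 5*16 = -3 - 80 = -83)
x(U, c) = -83/(c*(-5 + 5*U*c)) (x(U, c) = -83*1/(c*((U*c)*5 - 5)) = -83*1/(c*(5*U*c - 5)) = -83*1/(c*(-5 + 5*U*c)) = -83/(c*(-5 + 5*U*c)))
x(4, -19)² = (-83/5/(-19*(-1 + 4*(-19))))² = (-83/5*(-1/19)/(-1 - 76))² = (-83/5*(-1/19)/(-77))² = (-83/5*(-1/19)*(-1/77))² = (-83/7315)² = 6889/53509225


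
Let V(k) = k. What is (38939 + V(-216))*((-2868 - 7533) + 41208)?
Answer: 1192939461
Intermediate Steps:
(38939 + V(-216))*((-2868 - 7533) + 41208) = (38939 - 216)*((-2868 - 7533) + 41208) = 38723*(-10401 + 41208) = 38723*30807 = 1192939461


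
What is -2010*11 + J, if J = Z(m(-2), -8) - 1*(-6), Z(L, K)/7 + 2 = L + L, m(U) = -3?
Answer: -22160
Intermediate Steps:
Z(L, K) = -14 + 14*L (Z(L, K) = -14 + 7*(L + L) = -14 + 7*(2*L) = -14 + 14*L)
J = -50 (J = (-14 + 14*(-3)) - 1*(-6) = (-14 - 42) + 6 = -56 + 6 = -50)
-2010*11 + J = -2010*11 - 50 = -134*165 - 50 = -22110 - 50 = -22160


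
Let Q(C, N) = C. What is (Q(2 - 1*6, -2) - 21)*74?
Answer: -1850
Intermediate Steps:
(Q(2 - 1*6, -2) - 21)*74 = ((2 - 1*6) - 21)*74 = ((2 - 6) - 21)*74 = (-4 - 21)*74 = -25*74 = -1850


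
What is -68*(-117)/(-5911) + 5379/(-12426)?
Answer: -43552175/24483362 ≈ -1.7788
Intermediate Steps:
-68*(-117)/(-5911) + 5379/(-12426) = 7956*(-1/5911) + 5379*(-1/12426) = -7956/5911 - 1793/4142 = -43552175/24483362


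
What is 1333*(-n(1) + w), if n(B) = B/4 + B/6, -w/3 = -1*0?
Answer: -6665/12 ≈ -555.42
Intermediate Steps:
w = 0 (w = -(-3)*0 = -3*0 = 0)
n(B) = 5*B/12 (n(B) = B*(¼) + B*(⅙) = B/4 + B/6 = 5*B/12)
1333*(-n(1) + w) = 1333*(-5/12 + 0) = 1333*(-5/12) = -6665/12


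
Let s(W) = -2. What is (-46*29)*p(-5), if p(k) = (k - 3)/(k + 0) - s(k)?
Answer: -24012/5 ≈ -4802.4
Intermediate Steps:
p(k) = 2 + (-3 + k)/k (p(k) = (k - 3)/(k + 0) - 1*(-2) = (-3 + k)/k + 2 = 2 + (-3 + k)/k)
(-46*29)*p(-5) = (-46*29)*(3 - 3/(-5)) = -1334*(3 - 3*(-1/5)) = -1334*(3 + 3/5) = -1334*18/5 = -24012/5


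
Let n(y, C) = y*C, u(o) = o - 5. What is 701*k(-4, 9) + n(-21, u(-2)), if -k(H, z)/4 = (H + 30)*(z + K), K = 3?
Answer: -874701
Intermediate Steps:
k(H, z) = -4*(3 + z)*(30 + H) (k(H, z) = -4*(H + 30)*(z + 3) = -4*(30 + H)*(3 + z) = -4*(3 + z)*(30 + H))
u(o) = -5 + o
n(y, C) = C*y
701*k(-4, 9) + n(-21, u(-2)) = 701*(-360 - 120*9 - 12*(-4) - 4*(-4)*9) + (-5 - 2)*(-21) = 701*(-360 - 1080 + 48 + 144) - 7*(-21) = 701*(-1248) + 147 = -874848 + 147 = -874701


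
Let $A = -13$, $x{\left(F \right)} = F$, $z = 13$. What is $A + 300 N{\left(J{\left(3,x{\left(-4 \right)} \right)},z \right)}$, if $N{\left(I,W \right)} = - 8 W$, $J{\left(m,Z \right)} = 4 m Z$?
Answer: $-31213$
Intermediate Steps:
$J{\left(m,Z \right)} = 4 Z m$
$A + 300 N{\left(J{\left(3,x{\left(-4 \right)} \right)},z \right)} = -13 + 300 \left(\left(-8\right) 13\right) = -13 + 300 \left(-104\right) = -13 - 31200 = -31213$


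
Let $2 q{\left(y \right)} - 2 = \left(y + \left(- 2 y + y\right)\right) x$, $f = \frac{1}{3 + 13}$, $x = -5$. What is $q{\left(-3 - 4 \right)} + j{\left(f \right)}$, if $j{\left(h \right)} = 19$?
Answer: $20$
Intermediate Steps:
$f = \frac{1}{16} \approx 0.0625$
$q{\left(y \right)} = 1$ ($q{\left(y \right)} = 1 + \frac{\left(y + \left(- 2 y + y\right)\right) \left(-5\right)}{2} = 1 + \frac{\left(y - y\right) \left(-5\right)}{2} = 1 + \frac{0 \left(-5\right)}{2} = 1 + \frac{1}{2} \cdot 0 = 1 + 0 = 1$)
$q{\left(-3 - 4 \right)} + j{\left(f \right)} = 1 + 19 = 20$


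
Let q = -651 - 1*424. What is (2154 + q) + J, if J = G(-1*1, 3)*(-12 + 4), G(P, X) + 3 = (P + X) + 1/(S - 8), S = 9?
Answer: 1079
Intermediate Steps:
q = -1075 (q = -651 - 424 = -1075)
G(P, X) = -2 + P + X (G(P, X) = -3 + ((P + X) + 1/(9 - 8)) = -3 + ((P + X) + 1/1) = -3 + ((P + X) + 1) = -3 + (1 + P + X) = -2 + P + X)
J = 0 (J = (-2 - 1*1 + 3)*(-12 + 4) = (-2 - 1 + 3)*(-8) = 0*(-8) = 0)
(2154 + q) + J = (2154 - 1075) + 0 = 1079 + 0 = 1079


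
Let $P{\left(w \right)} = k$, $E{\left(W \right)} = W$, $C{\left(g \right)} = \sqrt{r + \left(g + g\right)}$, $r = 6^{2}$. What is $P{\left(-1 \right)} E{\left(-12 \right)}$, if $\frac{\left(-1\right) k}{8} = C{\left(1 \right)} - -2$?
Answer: $192 + 96 \sqrt{38} \approx 783.78$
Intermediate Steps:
$r = 36$
$C{\left(g \right)} = \sqrt{36 + 2 g}$ ($C{\left(g \right)} = \sqrt{36 + \left(g + g\right)} = \sqrt{36 + 2 g}$)
$k = -16 - 8 \sqrt{38}$ ($k = - 8 \left(\sqrt{36 + 2 \cdot 1} - -2\right) = - 8 \left(\sqrt{36 + 2} + 2\right) = - 8 \left(\sqrt{38} + 2\right) = - 8 \left(2 + \sqrt{38}\right) = -16 - 8 \sqrt{38} \approx -65.315$)
$P{\left(w \right)} = -16 - 8 \sqrt{38}$
$P{\left(-1 \right)} E{\left(-12 \right)} = \left(-16 - 8 \sqrt{38}\right) \left(-12\right) = 192 + 96 \sqrt{38}$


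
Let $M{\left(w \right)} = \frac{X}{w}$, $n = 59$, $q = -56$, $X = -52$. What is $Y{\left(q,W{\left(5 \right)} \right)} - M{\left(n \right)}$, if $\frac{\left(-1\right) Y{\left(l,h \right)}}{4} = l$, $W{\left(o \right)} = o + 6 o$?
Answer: $\frac{13268}{59} \approx 224.88$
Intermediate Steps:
$W{\left(o \right)} = 7 o$
$Y{\left(l,h \right)} = - 4 l$
$M{\left(w \right)} = - \frac{52}{w}$
$Y{\left(q,W{\left(5 \right)} \right)} - M{\left(n \right)} = \left(-4\right) \left(-56\right) - - \frac{52}{59} = 224 - \left(-52\right) \frac{1}{59} = 224 - - \frac{52}{59} = 224 + \frac{52}{59} = \frac{13268}{59}$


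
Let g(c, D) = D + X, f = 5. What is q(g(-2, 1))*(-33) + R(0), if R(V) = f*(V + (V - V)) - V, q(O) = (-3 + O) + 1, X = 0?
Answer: 33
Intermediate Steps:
g(c, D) = D (g(c, D) = D + 0 = D)
q(O) = -2 + O
R(V) = 4*V (R(V) = 5*(V + (V - V)) - V = 5*(V + 0) - V = 5*V - V = 4*V)
q(g(-2, 1))*(-33) + R(0) = (-2 + 1)*(-33) + 4*0 = -1*(-33) + 0 = 33 + 0 = 33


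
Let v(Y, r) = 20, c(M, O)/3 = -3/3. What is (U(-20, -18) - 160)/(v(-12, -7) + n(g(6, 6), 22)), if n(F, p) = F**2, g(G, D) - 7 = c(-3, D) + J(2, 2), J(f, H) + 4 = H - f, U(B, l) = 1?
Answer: -159/20 ≈ -7.9500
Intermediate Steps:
c(M, O) = -3 (c(M, O) = 3*(-3/3) = 3*(-3*1/3) = 3*(-1) = -3)
J(f, H) = -4 + H - f (J(f, H) = -4 + (H - f) = -4 + H - f)
g(G, D) = 0 (g(G, D) = 7 + (-3 + (-4 + 2 - 1*2)) = 7 + (-3 + (-4 + 2 - 2)) = 7 + (-3 - 4) = 7 - 7 = 0)
(U(-20, -18) - 160)/(v(-12, -7) + n(g(6, 6), 22)) = (1 - 160)/(20 + 0**2) = -159/(20 + 0) = -159/20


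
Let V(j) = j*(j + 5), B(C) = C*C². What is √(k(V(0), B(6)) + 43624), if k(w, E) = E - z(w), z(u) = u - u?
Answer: 8*√685 ≈ 209.38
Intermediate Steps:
B(C) = C³
z(u) = 0
V(j) = j*(5 + j)
k(w, E) = E (k(w, E) = E - 1*0 = E + 0 = E)
√(k(V(0), B(6)) + 43624) = √(6³ + 43624) = √(216 + 43624) = √43840 = 8*√685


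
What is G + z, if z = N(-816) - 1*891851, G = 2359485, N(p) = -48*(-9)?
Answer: 1468066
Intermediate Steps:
N(p) = 432
z = -891419 (z = 432 - 1*891851 = 432 - 891851 = -891419)
G + z = 2359485 - 891419 = 1468066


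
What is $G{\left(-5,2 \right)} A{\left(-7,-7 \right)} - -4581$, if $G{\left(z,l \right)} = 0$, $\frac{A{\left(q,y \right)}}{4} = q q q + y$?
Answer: $4581$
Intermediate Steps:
$A{\left(q,y \right)} = 4 y + 4 q^{3}$ ($A{\left(q,y \right)} = 4 \left(q q q + y\right) = 4 \left(q^{2} q + y\right) = 4 \left(q^{3} + y\right) = 4 \left(y + q^{3}\right) = 4 y + 4 q^{3}$)
$G{\left(-5,2 \right)} A{\left(-7,-7 \right)} - -4581 = 0 \left(4 \left(-7\right) + 4 \left(-7\right)^{3}\right) - -4581 = 0 \left(-28 + 4 \left(-343\right)\right) + 4581 = 0 \left(-28 - 1372\right) + 4581 = 0 \left(-1400\right) + 4581 = 0 + 4581 = 4581$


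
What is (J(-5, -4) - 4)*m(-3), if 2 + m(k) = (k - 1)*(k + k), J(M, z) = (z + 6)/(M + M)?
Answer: -462/5 ≈ -92.400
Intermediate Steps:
J(M, z) = (6 + z)/(2*M) (J(M, z) = (6 + z)/((2*M)) = (6 + z)*(1/(2*M)) = (6 + z)/(2*M))
m(k) = -2 + 2*k*(-1 + k) (m(k) = -2 + (k - 1)*(k + k) = -2 + (-1 + k)*(2*k) = -2 + 2*k*(-1 + k))
(J(-5, -4) - 4)*m(-3) = ((½)*(6 - 4)/(-5) - 4)*(-2 - 2*(-3) + 2*(-3)²) = ((½)*(-⅕)*2 - 4)*(-2 + 6 + 2*9) = (-⅕ - 4)*(-2 + 6 + 18) = -21/5*22 = -462/5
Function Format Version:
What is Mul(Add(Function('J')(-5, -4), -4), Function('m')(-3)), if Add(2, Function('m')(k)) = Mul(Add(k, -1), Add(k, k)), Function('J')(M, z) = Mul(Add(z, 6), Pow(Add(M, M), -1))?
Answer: Rational(-462, 5) ≈ -92.400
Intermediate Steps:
Function('J')(M, z) = Mul(Rational(1, 2), Pow(M, -1), Add(6, z)) (Function('J')(M, z) = Mul(Add(6, z), Pow(Mul(2, M), -1)) = Mul(Add(6, z), Mul(Rational(1, 2), Pow(M, -1))) = Mul(Rational(1, 2), Pow(M, -1), Add(6, z)))
Function('m')(k) = Add(-2, Mul(2, k, Add(-1, k))) (Function('m')(k) = Add(-2, Mul(Add(k, -1), Add(k, k))) = Add(-2, Mul(Add(-1, k), Mul(2, k))) = Add(-2, Mul(2, k, Add(-1, k))))
Mul(Add(Function('J')(-5, -4), -4), Function('m')(-3)) = Mul(Add(Mul(Rational(1, 2), Pow(-5, -1), Add(6, -4)), -4), Add(-2, Mul(-2, -3), Mul(2, Pow(-3, 2)))) = Mul(Add(Mul(Rational(1, 2), Rational(-1, 5), 2), -4), Add(-2, 6, Mul(2, 9))) = Mul(Add(Rational(-1, 5), -4), Add(-2, 6, 18)) = Mul(Rational(-21, 5), 22) = Rational(-462, 5)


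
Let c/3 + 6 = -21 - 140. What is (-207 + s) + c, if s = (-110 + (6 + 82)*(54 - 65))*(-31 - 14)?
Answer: 47802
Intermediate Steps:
c = -501 (c = -18 + 3*(-21 - 140) = -18 + 3*(-161) = -18 - 483 = -501)
s = 48510 (s = (-110 + 88*(-11))*(-45) = (-110 - 968)*(-45) = -1078*(-45) = 48510)
(-207 + s) + c = (-207 + 48510) - 501 = 48303 - 501 = 47802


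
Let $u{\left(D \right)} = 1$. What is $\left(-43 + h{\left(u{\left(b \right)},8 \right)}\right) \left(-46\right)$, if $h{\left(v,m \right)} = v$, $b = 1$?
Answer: $1932$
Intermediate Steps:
$\left(-43 + h{\left(u{\left(b \right)},8 \right)}\right) \left(-46\right) = \left(-43 + 1\right) \left(-46\right) = \left(-42\right) \left(-46\right) = 1932$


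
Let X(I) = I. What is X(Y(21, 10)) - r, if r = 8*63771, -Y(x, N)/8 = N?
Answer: -510248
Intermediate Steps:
Y(x, N) = -8*N
r = 510168
X(Y(21, 10)) - r = -8*10 - 1*510168 = -80 - 510168 = -510248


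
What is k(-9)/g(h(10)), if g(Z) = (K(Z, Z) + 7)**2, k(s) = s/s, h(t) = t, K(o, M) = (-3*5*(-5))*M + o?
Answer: 1/588289 ≈ 1.6998e-6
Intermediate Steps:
K(o, M) = o + 75*M (K(o, M) = (-15*(-5))*M + o = 75*M + o = o + 75*M)
k(s) = 1
g(Z) = (7 + 76*Z)**2 (g(Z) = ((Z + 75*Z) + 7)**2 = (76*Z + 7)**2 = (7 + 76*Z)**2)
k(-9)/g(h(10)) = 1/(7 + 76*10)**2 = 1/(7 + 760)**2 = 1/767**2 = 1/588289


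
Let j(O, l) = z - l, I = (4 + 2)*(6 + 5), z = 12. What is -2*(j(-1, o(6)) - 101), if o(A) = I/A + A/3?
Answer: 204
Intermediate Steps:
I = 66 (I = 6*11 = 66)
o(A) = 66/A + A/3
j(O, l) = 12 - l
-2*(j(-1, o(6)) - 101) = -2*((12 - (66/6 + (⅓)*6)) - 101) = -2*((12 - (66*(⅙) + 2)) - 101) = -2*((12 - (11 + 2)) - 101) = -2*((12 - 1*13) - 101) = -2*((12 - 13) - 101) = -2*(-1 - 101) = -2*(-102) = 204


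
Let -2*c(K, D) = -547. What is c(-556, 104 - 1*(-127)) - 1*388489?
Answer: -776431/2 ≈ -3.8822e+5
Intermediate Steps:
c(K, D) = 547/2 (c(K, D) = -½*(-547) = 547/2)
c(-556, 104 - 1*(-127)) - 1*388489 = 547/2 - 1*388489 = 547/2 - 388489 = -776431/2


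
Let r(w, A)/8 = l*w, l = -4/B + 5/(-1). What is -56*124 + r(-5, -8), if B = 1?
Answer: -6584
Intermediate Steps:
l = -9 (l = -4/1 + 5/(-1) = -4*1 + 5*(-1) = -4 - 5 = -9)
r(w, A) = -72*w (r(w, A) = 8*(-9*w) = -72*w)
-56*124 + r(-5, -8) = -56*124 - 72*(-5) = -6944 + 360 = -6584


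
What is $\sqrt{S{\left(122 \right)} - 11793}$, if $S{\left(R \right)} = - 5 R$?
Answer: $i \sqrt{12403} \approx 111.37 i$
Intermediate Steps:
$\sqrt{S{\left(122 \right)} - 11793} = \sqrt{\left(-5\right) 122 - 11793} = \sqrt{-610 - 11793} = \sqrt{-12403} = i \sqrt{12403}$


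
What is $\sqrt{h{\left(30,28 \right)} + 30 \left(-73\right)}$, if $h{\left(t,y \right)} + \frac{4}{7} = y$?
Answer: $\frac{87 i \sqrt{14}}{7} \approx 46.503 i$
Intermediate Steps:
$h{\left(t,y \right)} = - \frac{4}{7} + y$
$\sqrt{h{\left(30,28 \right)} + 30 \left(-73\right)} = \sqrt{\left(- \frac{4}{7} + 28\right) + 30 \left(-73\right)} = \sqrt{\frac{192}{7} - 2190} = \sqrt{- \frac{15138}{7}} = \frac{87 i \sqrt{14}}{7}$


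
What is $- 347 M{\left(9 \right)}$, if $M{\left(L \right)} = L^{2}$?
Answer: $-28107$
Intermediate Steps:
$- 347 M{\left(9 \right)} = - 347 \cdot 9^{2} = \left(-347\right) 81 = -28107$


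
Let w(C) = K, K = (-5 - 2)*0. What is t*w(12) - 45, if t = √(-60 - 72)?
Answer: -45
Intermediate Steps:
K = 0 (K = -7*0 = 0)
w(C) = 0
t = 2*I*√33 (t = √(-132) = 2*I*√33 ≈ 11.489*I)
t*w(12) - 45 = (2*I*√33)*0 - 45 = 0 - 45 = -45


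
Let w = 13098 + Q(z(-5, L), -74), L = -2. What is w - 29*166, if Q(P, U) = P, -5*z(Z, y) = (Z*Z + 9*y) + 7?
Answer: 41406/5 ≈ 8281.2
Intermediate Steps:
z(Z, y) = -7/5 - 9*y/5 - Z²/5 (z(Z, y) = -((Z*Z + 9*y) + 7)/5 = -((Z² + 9*y) + 7)/5 = -(7 + Z² + 9*y)/5 = -7/5 - 9*y/5 - Z²/5)
w = 65476/5 (w = 13098 + (-7/5 - 9/5*(-2) - ⅕*(-5)²) = 13098 + (-7/5 + 18/5 - ⅕*25) = 13098 + (-7/5 + 18/5 - 5) = 13098 - 14/5 = 65476/5 ≈ 13095.)
w - 29*166 = 65476/5 - 29*166 = 65476/5 - 4814 = 41406/5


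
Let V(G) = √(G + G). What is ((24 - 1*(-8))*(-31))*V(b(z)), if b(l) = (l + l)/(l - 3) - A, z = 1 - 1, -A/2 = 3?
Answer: -1984*√3 ≈ -3436.4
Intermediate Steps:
A = -6 (A = -2*3 = -6)
z = 0
b(l) = 6 + 2*l/(-3 + l) (b(l) = (l + l)/(l - 3) - 1*(-6) = (2*l)/(-3 + l) + 6 = 2*l/(-3 + l) + 6 = 6 + 2*l/(-3 + l))
V(G) = √2*√G (V(G) = √(2*G) = √2*√G)
((24 - 1*(-8))*(-31))*V(b(z)) = ((24 - 1*(-8))*(-31))*(√2*√(2*(-9 + 4*0)/(-3 + 0))) = ((24 + 8)*(-31))*(√2*√(2*(-9 + 0)/(-3))) = (32*(-31))*(√2*√(2*(-⅓)*(-9))) = -992*√2*√6 = -1984*√3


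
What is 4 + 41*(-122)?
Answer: -4998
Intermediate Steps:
4 + 41*(-122) = 4 - 5002 = -4998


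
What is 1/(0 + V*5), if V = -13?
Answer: -1/65 ≈ -0.015385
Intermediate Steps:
1/(0 + V*5) = 1/(0 - 13*5) = 1/(0 - 65) = 1/(-65) = -1/65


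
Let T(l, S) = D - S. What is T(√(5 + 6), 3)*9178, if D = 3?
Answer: 0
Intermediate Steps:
T(l, S) = 3 - S
T(√(5 + 6), 3)*9178 = (3 - 1*3)*9178 = (3 - 3)*9178 = 0*9178 = 0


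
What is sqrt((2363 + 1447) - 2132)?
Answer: sqrt(1678) ≈ 40.963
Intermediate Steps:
sqrt((2363 + 1447) - 2132) = sqrt(3810 - 2132) = sqrt(1678)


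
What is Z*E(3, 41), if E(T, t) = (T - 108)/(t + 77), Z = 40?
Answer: -2100/59 ≈ -35.593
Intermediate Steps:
E(T, t) = (-108 + T)/(77 + t)
Z*E(3, 41) = 40*((-108 + 3)/(77 + 41)) = 40*(-105/118) = -2100/59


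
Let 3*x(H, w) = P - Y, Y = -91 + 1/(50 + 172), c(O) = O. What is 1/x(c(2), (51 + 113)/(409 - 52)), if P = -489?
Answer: -666/88357 ≈ -0.0075376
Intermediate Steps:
Y = -20201/222 (Y = -91 + 1/222 = -20201/222 ≈ -90.995)
x(H, w) = -88357/666 (x(H, w) = (-489 - 1*(-20201/222))/3 = (-489 + 20201/222)/3 = (⅓)*(-88357/222) = -88357/666)
1/x(c(2), (51 + 113)/(409 - 52)) = 1/(-88357/666) = -666/88357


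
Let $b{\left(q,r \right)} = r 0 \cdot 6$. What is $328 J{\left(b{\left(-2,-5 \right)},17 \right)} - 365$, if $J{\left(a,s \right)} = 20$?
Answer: $6195$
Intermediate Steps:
$b{\left(q,r \right)} = 0$ ($b{\left(q,r \right)} = 0 \cdot 6 = 0$)
$328 J{\left(b{\left(-2,-5 \right)},17 \right)} - 365 = 328 \cdot 20 - 365 = 6560 - 365 = 6195$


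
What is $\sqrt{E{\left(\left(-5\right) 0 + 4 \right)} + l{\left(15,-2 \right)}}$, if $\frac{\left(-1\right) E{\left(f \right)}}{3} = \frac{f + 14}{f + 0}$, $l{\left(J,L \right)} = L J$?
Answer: $\frac{i \sqrt{174}}{2} \approx 6.5955 i$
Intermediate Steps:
$l{\left(J,L \right)} = J L$
$E{\left(f \right)} = - \frac{3 \left(14 + f\right)}{f}$ ($E{\left(f \right)} = - 3 \frac{f + 14}{f + 0} = - 3 \frac{14 + f}{f} = - \frac{3 \left(14 + f\right)}{f}$)
$\sqrt{E{\left(\left(-5\right) 0 + 4 \right)} + l{\left(15,-2 \right)}} = \sqrt{\left(-3 - \frac{42}{\left(-5\right) 0 + 4}\right) + 15 \left(-2\right)} = \sqrt{\left(-3 - \frac{42}{0 + 4}\right) - 30} = \sqrt{\left(-3 - \frac{42}{4}\right) - 30} = \sqrt{\left(-3 - \frac{21}{2}\right) - 30} = \sqrt{- \frac{27}{2} - 30} = \sqrt{- \frac{87}{2}} = \frac{i \sqrt{174}}{2}$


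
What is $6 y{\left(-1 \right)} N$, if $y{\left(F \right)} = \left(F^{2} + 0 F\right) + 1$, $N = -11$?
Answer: $-132$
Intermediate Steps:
$y{\left(F \right)} = 1 + F^{2}$ ($y{\left(F \right)} = \left(F^{2} + 0\right) + 1 = F^{2} + 1 = 1 + F^{2}$)
$6 y{\left(-1 \right)} N = 6 \left(1 + \left(-1\right)^{2}\right) \left(-11\right) = 6 \left(1 + 1\right) \left(-11\right) = 6 \cdot 2 \left(-11\right) = 12 \left(-11\right) = -132$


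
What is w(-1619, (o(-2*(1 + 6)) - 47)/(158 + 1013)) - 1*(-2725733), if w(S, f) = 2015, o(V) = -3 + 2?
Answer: 2727748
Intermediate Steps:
o(V) = -1
w(-1619, (o(-2*(1 + 6)) - 47)/(158 + 1013)) - 1*(-2725733) = 2015 - 1*(-2725733) = 2015 + 2725733 = 2727748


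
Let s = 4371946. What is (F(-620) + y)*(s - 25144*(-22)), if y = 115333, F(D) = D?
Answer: 564974602282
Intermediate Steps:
(F(-620) + y)*(s - 25144*(-22)) = (-620 + 115333)*(4371946 - 25144*(-22)) = 114713*(4371946 + 553168) = 114713*4925114 = 564974602282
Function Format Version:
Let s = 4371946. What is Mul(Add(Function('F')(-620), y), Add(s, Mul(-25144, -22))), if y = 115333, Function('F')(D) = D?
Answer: 564974602282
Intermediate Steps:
Mul(Add(Function('F')(-620), y), Add(s, Mul(-25144, -22))) = Mul(Add(-620, 115333), Add(4371946, Mul(-25144, -22))) = Mul(114713, Add(4371946, 553168)) = Mul(114713, 4925114) = 564974602282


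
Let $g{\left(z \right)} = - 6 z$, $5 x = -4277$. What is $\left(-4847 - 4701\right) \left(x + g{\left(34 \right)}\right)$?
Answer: $\frac{50575756}{5} \approx 1.0115 \cdot 10^{7}$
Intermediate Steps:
$x = - \frac{4277}{5}$ ($x = \frac{1}{5} \left(-4277\right) = - \frac{4277}{5} \approx -855.4$)
$\left(-4847 - 4701\right) \left(x + g{\left(34 \right)}\right) = \left(-4847 - 4701\right) \left(- \frac{4277}{5} - 204\right) = - 9548 \left(- \frac{4277}{5} - 204\right) = \left(-9548\right) \left(- \frac{5297}{5}\right) = \frac{50575756}{5}$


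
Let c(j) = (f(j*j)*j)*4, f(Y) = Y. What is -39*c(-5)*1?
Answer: 19500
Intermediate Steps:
c(j) = 4*j**3 (c(j) = ((j*j)*j)*4 = (j**2*j)*4 = j**3*4 = 4*j**3)
-39*c(-5)*1 = -156*(-5)**3*1 = -156*(-125)*1 = -39*(-500)*1 = 19500*1 = 19500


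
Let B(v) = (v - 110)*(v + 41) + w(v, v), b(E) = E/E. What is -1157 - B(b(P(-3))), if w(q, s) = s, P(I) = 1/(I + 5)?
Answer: 3420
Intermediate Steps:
P(I) = 1/(5 + I)
b(E) = 1
B(v) = v + (-110 + v)*(41 + v) (B(v) = (v - 110)*(v + 41) + v = (-110 + v)*(41 + v) + v = v + (-110 + v)*(41 + v))
-1157 - B(b(P(-3))) = -1157 - (-4510 + 1**2 - 68*1) = -1157 - (-4510 + 1 - 68) = -1157 - 1*(-4577) = -1157 + 4577 = 3420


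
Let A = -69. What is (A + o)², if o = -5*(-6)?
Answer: 1521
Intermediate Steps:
o = 30
(A + o)² = (-69 + 30)² = (-39)² = 1521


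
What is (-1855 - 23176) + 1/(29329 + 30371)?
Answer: -1494350699/59700 ≈ -25031.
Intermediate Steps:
(-1855 - 23176) + 1/(29329 + 30371) = -25031 + 1/59700 = -1494350699/59700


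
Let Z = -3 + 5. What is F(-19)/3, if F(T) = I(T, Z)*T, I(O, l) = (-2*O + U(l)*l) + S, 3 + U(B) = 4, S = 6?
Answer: -874/3 ≈ -291.33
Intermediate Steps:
Z = 2
U(B) = 1 (U(B) = -3 + 4 = 1)
I(O, l) = 6 + l - 2*O (I(O, l) = (-2*O + 1*l) + 6 = (-2*O + l) + 6 = (l - 2*O) + 6 = 6 + l - 2*O)
F(T) = T*(8 - 2*T) (F(T) = (6 + 2 - 2*T)*T = (8 - 2*T)*T = T*(8 - 2*T))
F(-19)/3 = (2*(-19)*(4 - 1*(-19)))/3 = (2*(-19)*(4 + 19))*(⅓) = (2*(-19)*23)*(⅓) = -874*⅓ = -874/3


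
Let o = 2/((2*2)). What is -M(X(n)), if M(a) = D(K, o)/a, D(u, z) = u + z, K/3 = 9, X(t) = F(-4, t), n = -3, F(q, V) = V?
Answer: 55/6 ≈ 9.1667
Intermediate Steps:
o = ½ (o = 2/4 = 2*(¼) = ½ ≈ 0.50000)
X(t) = t
K = 27 (K = 3*9 = 27)
M(a) = 55/(2*a) (M(a) = (27 + ½)/a = 55/(2*a))
-M(X(n)) = -55/(2*(-3)) = -55*(-1)/(2*3) = -1*(-55/6) = 55/6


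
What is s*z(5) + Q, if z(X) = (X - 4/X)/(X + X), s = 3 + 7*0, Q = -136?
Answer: -6737/50 ≈ -134.74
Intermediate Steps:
s = 3 (s = 3 + 0 = 3)
z(X) = (X - 4/X)/(2*X) (z(X) = (X - 4/X)/((2*X)) = (X - 4/X)*(1/(2*X)) = (X - 4/X)/(2*X))
s*z(5) + Q = 3*(½ - 2/5²) - 136 = 3*(½ - 2*1/25) - 136 = 3*(½ - 2/25) - 136 = 3*(21/50) - 136 = 63/50 - 136 = -6737/50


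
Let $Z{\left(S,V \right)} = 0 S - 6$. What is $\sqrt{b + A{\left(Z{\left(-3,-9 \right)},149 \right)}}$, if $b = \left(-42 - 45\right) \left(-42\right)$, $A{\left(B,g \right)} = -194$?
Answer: $2 \sqrt{865} \approx 58.822$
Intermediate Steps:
$Z{\left(S,V \right)} = -6$ ($Z{\left(S,V \right)} = 0 - 6 = -6$)
$b = 3654$ ($b = \left(-87\right) \left(-42\right) = 3654$)
$\sqrt{b + A{\left(Z{\left(-3,-9 \right)},149 \right)}} = \sqrt{3654 - 194} = \sqrt{3460} = 2 \sqrt{865}$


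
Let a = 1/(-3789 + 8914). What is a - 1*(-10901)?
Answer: 55867626/5125 ≈ 10901.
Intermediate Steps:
a = 1/5125 ≈ 0.00019512
a - 1*(-10901) = 1/5125 - 1*(-10901) = 1/5125 + 10901 = 55867626/5125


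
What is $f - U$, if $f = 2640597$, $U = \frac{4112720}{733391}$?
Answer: $\frac{1936585961707}{733391} \approx 2.6406 \cdot 10^{6}$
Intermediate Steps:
$U = \frac{4112720}{733391}$ ($U = 4112720 \cdot \frac{1}{733391} = \frac{4112720}{733391} \approx 5.6078$)
$f - U = 2640597 - \frac{4112720}{733391} = \frac{1936585961707}{733391}$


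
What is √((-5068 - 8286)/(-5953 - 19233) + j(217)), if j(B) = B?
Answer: √704015006/1799 ≈ 14.749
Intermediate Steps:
√((-5068 - 8286)/(-5953 - 19233) + j(217)) = √((-5068 - 8286)/(-5953 - 19233) + 217) = √(-13354/(-25186) + 217) = √(-13354*(-1/25186) + 217) = √(6677/12593 + 217) = √(2739358/12593) = √704015006/1799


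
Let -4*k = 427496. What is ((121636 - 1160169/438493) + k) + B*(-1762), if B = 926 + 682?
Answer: -1235908589431/438493 ≈ -2.8185e+6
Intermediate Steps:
k = -106874 (k = -¼*427496 = -106874)
B = 1608
((121636 - 1160169/438493) + k) + B*(-1762) = ((121636 - 1160169/438493) - 106874) + 1608*(-1762) = ((121636 - 1160169*1/438493) - 106874) - 2833296 = ((121636 - 1160169/438493) - 106874) - 2833296 = (53335374379/438493 - 106874) - 2833296 = 6471873497/438493 - 2833296 = -1235908589431/438493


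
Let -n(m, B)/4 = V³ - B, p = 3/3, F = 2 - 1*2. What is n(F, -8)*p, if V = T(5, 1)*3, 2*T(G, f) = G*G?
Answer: -421939/2 ≈ -2.1097e+5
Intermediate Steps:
F = 0 (F = 2 - 2 = 0)
p = 1 (p = 3*(⅓) = 1)
T(G, f) = G²/2 (T(G, f) = (G*G)/2 = G²/2)
V = 75/2 (V = ((½)*5²)*3 = ((½)*25)*3 = (25/2)*3 = 75/2 ≈ 37.500)
n(m, B) = -421875/2 + 4*B (n(m, B) = -4*((75/2)³ - B) = -4*(421875/8 - B) = -421875/2 + 4*B)
n(F, -8)*p = (-421875/2 + 4*(-8))*1 = (-421875/2 - 32)*1 = -421939/2*1 = -421939/2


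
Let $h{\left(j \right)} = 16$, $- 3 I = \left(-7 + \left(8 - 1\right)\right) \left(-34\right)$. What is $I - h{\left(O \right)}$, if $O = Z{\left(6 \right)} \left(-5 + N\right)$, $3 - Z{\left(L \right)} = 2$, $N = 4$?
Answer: $-16$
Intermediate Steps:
$Z{\left(L \right)} = 1$ ($Z{\left(L \right)} = 3 - 2 = 1$)
$I = 0$ ($I = - \frac{\left(-7 + \left(8 - 1\right)\right) \left(-34\right)}{3} = - \frac{\left(-7 + 7\right) \left(-34\right)}{3} = - \frac{0 \left(-34\right)}{3} = \left(- \frac{1}{3}\right) 0 = 0$)
$O = -1$ ($O = 1 \left(-5 + 4\right) = 1 \left(-1\right) = -1$)
$I - h{\left(O \right)} = 0 - 16 = -16$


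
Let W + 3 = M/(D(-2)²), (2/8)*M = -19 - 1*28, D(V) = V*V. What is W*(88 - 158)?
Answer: 2065/2 ≈ 1032.5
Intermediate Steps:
D(V) = V²
M = -188 (M = 4*(-19 - 1*28) = 4*(-19 - 28) = 4*(-47) = -188)
W = -59/4 (W = -3 - 188/(((-2)²)²) = -3 - 188/(4²) = -3 - 188/16 = -3 - 188*1/16 = -3 - 47/4 = -59/4 ≈ -14.750)
W*(88 - 158) = -59*(88 - 158)/4 = -59/4*(-70) = 2065/2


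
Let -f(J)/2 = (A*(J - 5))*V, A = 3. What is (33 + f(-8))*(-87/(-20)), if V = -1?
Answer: -783/4 ≈ -195.75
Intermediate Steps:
f(J) = -30 + 6*J (f(J) = -2*3*(J - 5)*(-1) = -2*3*(-5 + J)*(-1) = -2*(-15 + 3*J)*(-1) = -2*(15 - 3*J) = -30 + 6*J)
(33 + f(-8))*(-87/(-20)) = (33 + (-30 + 6*(-8)))*(-87/(-20)) = (33 + (-30 - 48))*(-87*(-1/20)) = (33 - 78)*(87/20) = -45*87/20 = -783/4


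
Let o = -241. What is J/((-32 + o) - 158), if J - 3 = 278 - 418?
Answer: 137/431 ≈ 0.31787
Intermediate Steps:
J = -137 (J = 3 + (278 - 418) = 3 - 140 = -137)
J/((-32 + o) - 158) = -137/((-32 - 241) - 158) = -137/(-273 - 158) = -137/(-431) = -137*(-1/431) = 137/431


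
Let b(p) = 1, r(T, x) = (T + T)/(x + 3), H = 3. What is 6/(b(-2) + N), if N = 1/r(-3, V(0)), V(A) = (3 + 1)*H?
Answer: -4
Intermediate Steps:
V(A) = 12 (V(A) = (3 + 1)*3 = 4*3 = 12)
r(T, x) = 2*T/(3 + x) (r(T, x) = (2*T)/(3 + x) = 2*T/(3 + x))
N = -5/2 (N = 1/(2*(-3)/(3 + 12)) = 1/(2*(-3)/15) = 1/(2*(-3)*(1/15)) = 1/(-⅖) = -5/2 ≈ -2.5000)
6/(b(-2) + N) = 6/(1 - 5/2) = 6/(-3/2) = -⅔*6 = -4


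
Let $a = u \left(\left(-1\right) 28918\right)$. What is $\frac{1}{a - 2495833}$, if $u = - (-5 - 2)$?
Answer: $- \frac{1}{2698259} \approx -3.7061 \cdot 10^{-7}$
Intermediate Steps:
$u = 7$ ($u = \left(-1\right) \left(-7\right) = 7$)
$a = -202426$ ($a = 7 \left(\left(-1\right) 28918\right) = 7 \left(-28918\right) = -202426$)
$\frac{1}{a - 2495833} = \frac{1}{-202426 - 2495833} = \frac{1}{-2698259} = - \frac{1}{2698259}$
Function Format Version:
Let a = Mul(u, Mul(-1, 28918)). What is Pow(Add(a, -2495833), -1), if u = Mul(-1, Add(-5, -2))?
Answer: Rational(-1, 2698259) ≈ -3.7061e-7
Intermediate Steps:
u = 7 (u = Mul(-1, -7) = 7)
a = -202426 (a = Mul(7, Mul(-1, 28918)) = Mul(7, -28918) = -202426)
Pow(Add(a, -2495833), -1) = Pow(Add(-202426, -2495833), -1) = Pow(-2698259, -1) = Rational(-1, 2698259)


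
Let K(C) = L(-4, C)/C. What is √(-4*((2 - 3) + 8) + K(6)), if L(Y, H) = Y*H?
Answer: 4*I*√2 ≈ 5.6569*I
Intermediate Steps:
L(Y, H) = H*Y
K(C) = -4 (K(C) = (C*(-4))/C = (-4*C)/C = -4)
√(-4*((2 - 3) + 8) + K(6)) = √(-4*((2 - 3) + 8) - 4) = √(-4*(-1 + 8) - 4) = √(-4*7 - 4) = √(-28 - 4) = √(-32) = 4*I*√2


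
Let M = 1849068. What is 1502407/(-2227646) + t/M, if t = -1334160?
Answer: -159724691501/114418581498 ≈ -1.3960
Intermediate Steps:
1502407/(-2227646) + t/M = 1502407/(-2227646) - 1334160/1849068 = 1502407*(-1/2227646) - 1334160*1/1849068 = -1502407/2227646 - 37060/51363 = -159724691501/114418581498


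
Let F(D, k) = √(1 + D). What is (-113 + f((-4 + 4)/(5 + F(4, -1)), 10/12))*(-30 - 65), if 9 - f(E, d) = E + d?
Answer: 59755/6 ≈ 9959.2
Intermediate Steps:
f(E, d) = 9 - E - d (f(E, d) = 9 - (E + d) = 9 + (-E - d) = 9 - E - d)
(-113 + f((-4 + 4)/(5 + F(4, -1)), 10/12))*(-30 - 65) = (-113 + (9 - (-4 + 4)/(5 + √(1 + 4)) - 10/12))*(-30 - 65) = (-113 + (9 - 0/(5 + √5) - 10/12))*(-95) = (-113 + (9 - 1*0 - 1*⅚))*(-95) = (-113 + (9 + 0 - ⅚))*(-95) = (-113 + 49/6)*(-95) = -629/6*(-95) = 59755/6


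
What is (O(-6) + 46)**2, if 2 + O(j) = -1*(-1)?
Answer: 2025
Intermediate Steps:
O(j) = -1 (O(j) = -2 - 1*(-1) = -2 + 1 = -1)
(O(-6) + 46)**2 = (-1 + 46)**2 = 45**2 = 2025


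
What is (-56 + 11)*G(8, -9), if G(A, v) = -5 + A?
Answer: -135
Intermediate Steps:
(-56 + 11)*G(8, -9) = (-56 + 11)*(-5 + 8) = -45*3 = -135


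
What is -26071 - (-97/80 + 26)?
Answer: -2087663/80 ≈ -26096.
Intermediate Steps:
-26071 - (-97/80 + 26) = -26071 - 1*1983/80 = -26071 - 1983/80 = -2087663/80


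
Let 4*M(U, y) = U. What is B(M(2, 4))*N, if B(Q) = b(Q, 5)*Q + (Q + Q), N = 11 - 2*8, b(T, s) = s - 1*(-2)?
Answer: -45/2 ≈ -22.500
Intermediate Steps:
M(U, y) = U/4
b(T, s) = 2 + s (b(T, s) = s + 2 = 2 + s)
N = -5 (N = 11 - 16 = -5)
B(Q) = 9*Q (B(Q) = (2 + 5)*Q + (Q + Q) = 7*Q + 2*Q = 9*Q)
B(M(2, 4))*N = (9*((¼)*2))*(-5) = (9*(½))*(-5) = (9/2)*(-5) = -45/2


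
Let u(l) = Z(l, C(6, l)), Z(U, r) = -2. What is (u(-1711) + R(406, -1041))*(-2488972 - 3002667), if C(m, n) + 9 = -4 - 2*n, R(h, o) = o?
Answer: 5727779477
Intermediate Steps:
C(m, n) = -13 - 2*n (C(m, n) = -9 + (-4 - 2*n) = -13 - 2*n)
u(l) = -2
(u(-1711) + R(406, -1041))*(-2488972 - 3002667) = (-2 - 1041)*(-2488972 - 3002667) = -1043*(-5491639) = 5727779477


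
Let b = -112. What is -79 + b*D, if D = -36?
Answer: 3953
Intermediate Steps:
-79 + b*D = -79 - 112*(-36) = -79 + 4032 = 3953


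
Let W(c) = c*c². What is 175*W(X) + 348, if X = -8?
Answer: -89252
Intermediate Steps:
W(c) = c³
175*W(X) + 348 = 175*(-8)³ + 348 = 175*(-512) + 348 = -89600 + 348 = -89252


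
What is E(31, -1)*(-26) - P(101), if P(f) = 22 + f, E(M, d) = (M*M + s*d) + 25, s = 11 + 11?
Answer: -25187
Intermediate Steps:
s = 22
E(M, d) = 25 + M**2 + 22*d (E(M, d) = (M*M + 22*d) + 25 = (M**2 + 22*d) + 25 = 25 + M**2 + 22*d)
E(31, -1)*(-26) - P(101) = (25 + 31**2 + 22*(-1))*(-26) - (22 + 101) = (25 + 961 - 22)*(-26) - 1*123 = 964*(-26) - 123 = -25064 - 123 = -25187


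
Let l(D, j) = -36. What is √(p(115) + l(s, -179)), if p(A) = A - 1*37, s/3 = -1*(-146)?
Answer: √42 ≈ 6.4807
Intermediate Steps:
s = 438 (s = 3*(-1*(-146)) = 3*146 = 438)
p(A) = -37 + A (p(A) = A - 37 = -37 + A)
√(p(115) + l(s, -179)) = √((-37 + 115) - 36) = √(78 - 36) = √42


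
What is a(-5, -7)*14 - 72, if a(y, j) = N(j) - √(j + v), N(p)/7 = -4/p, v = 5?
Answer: -16 - 14*I*√2 ≈ -16.0 - 19.799*I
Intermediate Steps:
N(p) = -28/p (N(p) = 7*(-4/p) = -28/p)
a(y, j) = -√(5 + j) - 28/j (a(y, j) = -28/j - √(j + 5) = -28/j - √(5 + j) = -√(5 + j) - 28/j)
a(-5, -7)*14 - 72 = (-√(5 - 7) - 28/(-7))*14 - 72 = (-√(-2) - 28*(-⅐))*14 - 72 = (-I*√2 + 4)*14 - 72 = (4 - I*√2)*14 - 72 = (56 - 14*I*√2) - 72 = -16 - 14*I*√2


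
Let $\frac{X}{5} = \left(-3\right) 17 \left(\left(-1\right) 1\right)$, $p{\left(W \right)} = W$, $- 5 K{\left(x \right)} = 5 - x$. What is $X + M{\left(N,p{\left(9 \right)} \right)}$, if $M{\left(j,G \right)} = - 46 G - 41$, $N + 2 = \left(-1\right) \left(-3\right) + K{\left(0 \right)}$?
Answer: $-200$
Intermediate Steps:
$K{\left(x \right)} = -1 + \frac{x}{5}$ ($K{\left(x \right)} = - \frac{5 - x}{5} = -1 + \frac{x}{5}$)
$N = 0$ ($N = -2 + \left(\left(-1\right) \left(-3\right) + \left(-1 + \frac{1}{5} \cdot 0\right)\right) = -2 + \left(3 + \left(-1 + 0\right)\right) = -2 + \left(3 - 1\right) = -2 + 2 = 0$)
$X = 255$ ($X = 5 \left(-3\right) 17 \left(\left(-1\right) 1\right) = 5 \left(\left(-51\right) \left(-1\right)\right) = 5 \cdot 51 = 255$)
$M{\left(j,G \right)} = -41 - 46 G$
$X + M{\left(N,p{\left(9 \right)} \right)} = 255 - 455 = -200$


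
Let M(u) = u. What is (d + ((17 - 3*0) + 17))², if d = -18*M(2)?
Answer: 4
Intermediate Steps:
d = -36 (d = -18*2 = -36)
(d + ((17 - 3*0) + 17))² = (-36 + ((17 - 3*0) + 17))² = (-36 + ((17 + 0) + 17))² = (-36 + (17 + 17))² = (-36 + 34)² = (-2)² = 4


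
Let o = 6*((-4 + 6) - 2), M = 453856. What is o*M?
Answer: 0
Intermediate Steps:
o = 0 (o = 6*(2 - 2) = 6*0 = 0)
o*M = 0*453856 = 0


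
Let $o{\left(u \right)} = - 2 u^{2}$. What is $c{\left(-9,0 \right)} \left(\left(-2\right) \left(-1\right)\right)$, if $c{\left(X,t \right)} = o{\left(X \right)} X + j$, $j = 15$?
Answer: $2946$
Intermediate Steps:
$c{\left(X,t \right)} = 15 - 2 X^{3}$ ($c{\left(X,t \right)} = - 2 X^{2} X + 15 = - 2 X^{3} + 15 = 15 - 2 X^{3}$)
$c{\left(-9,0 \right)} \left(\left(-2\right) \left(-1\right)\right) = \left(15 - 2 \left(-9\right)^{3}\right) \left(\left(-2\right) \left(-1\right)\right) = \left(15 - -1458\right) 2 = \left(15 + 1458\right) 2 = 1473 \cdot 2 = 2946$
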